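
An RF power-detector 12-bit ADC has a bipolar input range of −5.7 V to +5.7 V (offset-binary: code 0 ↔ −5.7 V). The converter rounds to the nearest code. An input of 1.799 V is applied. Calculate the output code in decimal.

code 2694

Full-scale span = 11.4 V; LSB = 11.4/2^12 = 2.783 mV.
Input sits at 2694.378 steps above V_low.
round(2694.378) = 2694.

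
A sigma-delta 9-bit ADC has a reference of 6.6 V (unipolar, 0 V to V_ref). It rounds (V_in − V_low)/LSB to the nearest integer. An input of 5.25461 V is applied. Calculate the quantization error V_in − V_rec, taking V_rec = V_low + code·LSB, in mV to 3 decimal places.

One LSB is 6.6 V / 512 = 12.891 mV.
(V_in − V_low)/LSB = (5.25461 − 0)/0.0128906 = 407.6304 → code 408 (round).
Code 408 maps back to 0 + 408×0.0128906 V = 5.259375 V.
Difference: -0.004765 V → -4.765 mV.

-4.765 mV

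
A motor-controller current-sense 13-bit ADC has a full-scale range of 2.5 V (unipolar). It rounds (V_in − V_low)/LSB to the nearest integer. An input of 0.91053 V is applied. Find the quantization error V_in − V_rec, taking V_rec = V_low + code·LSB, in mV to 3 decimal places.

-0.115 mV

LSB = 2.5/2^13 = 305.18 µV.
(0.91053 − 0)/0.000305176 = 2983.6247; round gives code 2984.
V_rec = 0 + 2984·0.000305176 = 0.91064453 V.
V_in − V_rec = -0.000114531 V = -0.115 mV.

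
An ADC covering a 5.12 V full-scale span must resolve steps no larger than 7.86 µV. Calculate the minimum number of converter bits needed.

Number of steps required ≥ 5.12 V / 7.86 µV = 651399.49.
Need 2^N ≥ 651399.49; 2^19 = 524288, 2^20 = 1048576.
Minimum N = 20.

20 bits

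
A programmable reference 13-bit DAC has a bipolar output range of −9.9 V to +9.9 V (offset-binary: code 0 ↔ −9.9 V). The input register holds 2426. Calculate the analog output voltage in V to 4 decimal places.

-4.0364 V

LSB = 19.8 V / 2^13 = 2.417 mV.
V_out = (−9.9) + 2426 × 0.00241699 V = -4.03638 V.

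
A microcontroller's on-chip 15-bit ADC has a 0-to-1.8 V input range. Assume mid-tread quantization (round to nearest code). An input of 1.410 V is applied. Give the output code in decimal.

code 25668

With 32768 levels over 1.8 V, one step is 54.93 µV.
(1.410 − 0) / 5.49316e-05 = 25668.267 LSBs.
Round → code 25668.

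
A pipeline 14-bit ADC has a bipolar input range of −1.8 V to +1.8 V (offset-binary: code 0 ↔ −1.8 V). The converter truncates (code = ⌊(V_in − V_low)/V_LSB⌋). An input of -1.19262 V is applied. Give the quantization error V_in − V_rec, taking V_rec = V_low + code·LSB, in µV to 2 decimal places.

One LSB is 3.6 V / 16384 = 219.73 µV.
Scaled input = 2764.2539 LSBs, so code = 2764.
Reconstructed: -1.1926758 V.
Error = -1.19262 − (−1.1926758) = 5.57812e-05 V = 55.78 µV.

55.78 µV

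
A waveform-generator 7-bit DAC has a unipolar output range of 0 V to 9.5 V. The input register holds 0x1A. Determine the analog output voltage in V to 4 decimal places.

1.9297 V

LSB = 9.5 V / 2^7 = 74.219 mV.
Code 0x1A = 26 decimal.
V_out = 0 + 26 × 0.0742188 V = 1.92969 V.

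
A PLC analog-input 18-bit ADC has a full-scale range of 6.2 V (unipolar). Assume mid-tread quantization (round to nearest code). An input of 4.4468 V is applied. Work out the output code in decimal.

With 262144 levels over 6.2 V, one step is 23.65 µV.
Input sits at 188016.442 steps above V_low.
Round → code 188016.

code 188016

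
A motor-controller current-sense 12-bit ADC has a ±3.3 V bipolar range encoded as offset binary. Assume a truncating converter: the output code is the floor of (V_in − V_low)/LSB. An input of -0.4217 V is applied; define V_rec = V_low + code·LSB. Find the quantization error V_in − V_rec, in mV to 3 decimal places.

LSB = 6.6/2^12 = 1.611 mV.
Scaled input = 1786.2904 LSBs, so code = 1786.
Code 1786 maps back to (−3.3) + 1786×0.00161133 V = -0.42216797 V.
V_in − V_rec = 0.000467969 V = 0.468 mV.

0.468 mV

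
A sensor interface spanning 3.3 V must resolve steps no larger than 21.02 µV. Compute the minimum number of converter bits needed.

18 bits

Number of steps required ≥ 3.3 V / 21.02 µV = 156993.34.
Need 2^N ≥ 156993.34; 2^17 = 131072, 2^18 = 262144.
Minimum N = 18.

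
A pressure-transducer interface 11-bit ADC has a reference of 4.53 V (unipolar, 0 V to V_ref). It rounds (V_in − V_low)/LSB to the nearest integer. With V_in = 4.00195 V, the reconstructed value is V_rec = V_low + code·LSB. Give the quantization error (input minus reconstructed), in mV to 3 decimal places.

0.597 mV

Step size: 4.53 V ÷ 2^11 = 2.212 mV.
(V_in − V_low)/LSB = (4.00195 − 0)/0.00221191 = 1809.2701 → code 1809 (round).
Code 1809 maps back to 0 + 1809×0.00221191 V = 4.0013525 V.
V_in − V_rec = 0.000597461 V = 0.597 mV.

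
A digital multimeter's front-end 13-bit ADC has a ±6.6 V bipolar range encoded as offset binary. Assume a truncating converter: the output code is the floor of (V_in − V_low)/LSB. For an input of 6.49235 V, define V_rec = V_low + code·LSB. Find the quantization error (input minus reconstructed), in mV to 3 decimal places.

LSB = 13.2/2^13 = 1.611 mV.
(V_in − V_low)/LSB = (6.49235 − (−6.6))/0.00161133 = 8125.1918 → code 8125 (floor).
V_rec = (−6.6) + 8125·0.00161133 = 6.492041 V.
Difference: 0.000308984 V → 0.309 mV.

0.309 mV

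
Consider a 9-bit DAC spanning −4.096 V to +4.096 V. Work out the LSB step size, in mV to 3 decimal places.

Full-scale span = 8.192 V.
LSB = 8.192 / 2^9 = 8.192 / 512 = 0.016 V = 16.000 mV.

16.000 mV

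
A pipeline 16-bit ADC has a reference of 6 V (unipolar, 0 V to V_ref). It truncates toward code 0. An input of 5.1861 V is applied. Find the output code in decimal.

code 56646

Full-scale span = 6 V; LSB = 6/2^16 = 91.55 µV.
(V_in − V_low)/LSB = (5.1861 − 0) / 9.15527e-05 = 56646.042.
⌊·⌋(56646.042) = 56646.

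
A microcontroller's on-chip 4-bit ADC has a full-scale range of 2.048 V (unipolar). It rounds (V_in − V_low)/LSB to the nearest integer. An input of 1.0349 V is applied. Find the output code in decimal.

code 8

With 16 levels over 2.048 V, one step is 128.000 mV.
(1.0349 − 0) / 0.128 = 8.085 LSBs.
round(8.085) = 8.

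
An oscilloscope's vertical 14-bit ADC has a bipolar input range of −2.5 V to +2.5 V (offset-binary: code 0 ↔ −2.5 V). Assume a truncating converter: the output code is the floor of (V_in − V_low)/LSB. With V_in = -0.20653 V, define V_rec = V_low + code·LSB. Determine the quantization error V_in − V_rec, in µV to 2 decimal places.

74.00 µV

LSB = 5/2^14 = 305.18 µV.
(-0.20653 − (−2.5))/0.000305176 = 7515.2425; ⌊·⌋ gives code 7515.
Reconstructed: -0.206604 V.
Difference: 7.40039e-05 V → 74.00 µV.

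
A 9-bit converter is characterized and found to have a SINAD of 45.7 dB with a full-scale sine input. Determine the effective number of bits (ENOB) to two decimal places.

ENOB = (SINAD − 1.76) / 6.02 = (45.7 − 1.76)/6.02 = 7.299.

7.30 bits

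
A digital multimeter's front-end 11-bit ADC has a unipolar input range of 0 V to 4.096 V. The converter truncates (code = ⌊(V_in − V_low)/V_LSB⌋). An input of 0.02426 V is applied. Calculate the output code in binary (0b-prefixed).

Full-scale span = 4.096 V; LSB = 4.096/2^11 = 2.000 mV.
Input sits at 12.130 steps above V_low.
Floor → code 12.
In binary (0b-prefixed): 0b1100.

code 0b1100 (decimal 12)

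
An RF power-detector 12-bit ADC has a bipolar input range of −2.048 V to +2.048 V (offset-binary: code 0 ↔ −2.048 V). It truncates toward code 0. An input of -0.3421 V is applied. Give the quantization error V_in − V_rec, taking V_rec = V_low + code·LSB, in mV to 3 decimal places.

One LSB is 4.096 V / 4096 = 1.000 mV.
(-0.3421 − (−2.048))/0.001 = 1705.9000; ⌊·⌋ gives code 1705.
Reconstructed: -0.343 V.
Difference: 0.0009 V → 0.900 mV.

0.900 mV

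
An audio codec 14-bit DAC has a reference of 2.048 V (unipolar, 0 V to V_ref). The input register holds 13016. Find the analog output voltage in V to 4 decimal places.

LSB = 2.048 V / 2^14 = 125.00 µV.
V_out = 0 + 13016 × 0.000125 V = 1.627 V.

1.6270 V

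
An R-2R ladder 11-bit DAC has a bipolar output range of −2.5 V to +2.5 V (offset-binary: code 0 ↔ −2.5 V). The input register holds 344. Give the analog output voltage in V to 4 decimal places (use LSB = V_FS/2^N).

-1.6602 V

LSB = 5 V / 2^11 = 2.441 mV.
V_out = (−2.5) + 344 × 0.00244141 V = -1.66016 V.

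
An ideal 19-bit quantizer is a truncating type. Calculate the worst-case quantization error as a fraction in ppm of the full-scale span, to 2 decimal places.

Truncating → worst-case error = 1 LSB = V_FS/2^19, so 1e+06/524288 = 1.90735 ppm of full scale.

1.91 ppm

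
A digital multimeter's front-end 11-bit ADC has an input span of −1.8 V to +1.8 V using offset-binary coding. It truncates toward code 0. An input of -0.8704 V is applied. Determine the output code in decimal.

Full-scale span = 3.6 V; LSB = 3.6/2^11 = 1.758 mV.
(V_in − V_low)/LSB = (-0.8704 − (−1.8)) / 0.00175781 = 528.839.
Floor → code 528.

code 528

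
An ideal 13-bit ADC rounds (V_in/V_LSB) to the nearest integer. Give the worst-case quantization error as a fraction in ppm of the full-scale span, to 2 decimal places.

Rounding → worst-case error = ½ LSB = V_FS/2^14, so 1e+06/16384 = 61.0352 ppm of full scale.

61.04 ppm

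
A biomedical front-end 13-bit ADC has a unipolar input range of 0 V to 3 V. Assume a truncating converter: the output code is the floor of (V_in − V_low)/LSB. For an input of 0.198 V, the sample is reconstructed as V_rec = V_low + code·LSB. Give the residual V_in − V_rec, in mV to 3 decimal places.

0.246 mV

Step size: 3 V ÷ 2^13 = 366.21 µV.
(0.198 − 0)/0.000366211 = 540.6720; ⌊·⌋ gives code 540.
V_rec = 0 + 540·0.000366211 = 0.19775391 V.
V_in − V_rec = 0.000246094 V = 0.246 mV.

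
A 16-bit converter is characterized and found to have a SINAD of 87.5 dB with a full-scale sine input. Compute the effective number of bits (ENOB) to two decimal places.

14.24 bits

ENOB = (SINAD − 1.76) / 6.02 = (87.5 − 1.76)/6.02 = 14.243.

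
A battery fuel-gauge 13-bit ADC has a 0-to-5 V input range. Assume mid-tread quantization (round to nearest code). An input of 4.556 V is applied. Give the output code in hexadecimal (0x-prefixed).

LSB = 5 V / 8192 = 0.610 mV.
(V_in − V_low)/LSB = (4.556 − 0) / 0.000610352 = 7464.550.
round(7464.550) = 7465.
In hexadecimal (0x-prefixed): 0x1D29.

code 0x1D29 (decimal 7465)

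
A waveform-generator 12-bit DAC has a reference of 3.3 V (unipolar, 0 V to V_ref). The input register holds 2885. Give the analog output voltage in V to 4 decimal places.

LSB = 3.3 V / 2^12 = 0.806 mV.
V_out = 0 + 2885 × 0.000805664 V = 2.32434 V.

2.3243 V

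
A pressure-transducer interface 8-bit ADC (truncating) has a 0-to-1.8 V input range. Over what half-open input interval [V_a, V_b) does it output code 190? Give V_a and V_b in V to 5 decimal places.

[1.33594 V, 1.34297 V)

LSB = 1.8/2^8 = 7.031 mV.
V_a = V_low + 190·LSB = 1.33594 V; V_b = V_low + 191·LSB = 1.34297 V.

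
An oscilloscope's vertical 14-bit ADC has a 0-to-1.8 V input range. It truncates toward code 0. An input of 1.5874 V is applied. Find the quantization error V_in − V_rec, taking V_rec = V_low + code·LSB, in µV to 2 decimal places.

Step size: 1.8 V ÷ 2^14 = 109.86 µV.
(1.5874 − 0)/0.000109863 = 14448.8676; ⌊·⌋ gives code 14448.
Reconstructed: 1.5873047 V.
V_in − V_rec = 9.53125e-05 V = 95.31 µV.

95.31 µV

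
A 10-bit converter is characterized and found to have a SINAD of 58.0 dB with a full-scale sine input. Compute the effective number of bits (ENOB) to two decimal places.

ENOB = (SINAD − 1.76) / 6.02 = (58.0 − 1.76)/6.02 = 9.342.

9.34 bits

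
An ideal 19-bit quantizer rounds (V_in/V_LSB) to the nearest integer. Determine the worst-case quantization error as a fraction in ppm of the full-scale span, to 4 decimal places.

0.9537 ppm

Rounding → worst-case error = ½ LSB = V_FS/2^20, so 1e+06/1048576 = 0.953674 ppm of full scale.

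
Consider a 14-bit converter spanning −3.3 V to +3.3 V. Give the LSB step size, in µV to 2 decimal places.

402.83 µV

Full-scale span = 6.6 V.
LSB = 6.6 / 2^14 = 6.6 / 16384 = 0.000402832 V = 402.83 µV.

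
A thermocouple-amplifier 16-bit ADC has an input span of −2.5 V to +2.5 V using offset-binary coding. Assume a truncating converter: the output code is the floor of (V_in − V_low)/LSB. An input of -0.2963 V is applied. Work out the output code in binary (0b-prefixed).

LSB = 5 V / 65536 = 76.29 µV.
(-0.2963 − (−2.5)) / 7.62939e-05 = 28884.337 LSBs.
Floor → code 28884.
In binary (0b-prefixed): 0b111000011010100.

code 0b111000011010100 (decimal 28884)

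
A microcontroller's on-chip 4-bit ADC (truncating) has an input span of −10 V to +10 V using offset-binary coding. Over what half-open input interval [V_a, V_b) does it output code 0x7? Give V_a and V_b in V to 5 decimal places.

LSB = 20/2^4 = 1.2500 V.
Code 0x7 = 7 decimal.
V_a = V_low + 7·LSB = -1.25 V; V_b = V_low + 8·LSB = 0 V.

[-1.25000 V, 0.00000 V)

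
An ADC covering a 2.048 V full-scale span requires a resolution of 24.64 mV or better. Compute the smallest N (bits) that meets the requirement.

7 bits

Number of steps required ≥ 2.048 V / 24.64 mV = 83.12.
Need 2^N ≥ 83.12; 2^6 = 64, 2^7 = 128.
Minimum N = 7.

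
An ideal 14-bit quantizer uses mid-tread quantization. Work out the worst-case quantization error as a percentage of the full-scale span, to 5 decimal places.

0.00305 %

Rounding → worst-case error = ½ LSB = V_FS/2^15, so 100/32768 = 0.00305176 % of full scale.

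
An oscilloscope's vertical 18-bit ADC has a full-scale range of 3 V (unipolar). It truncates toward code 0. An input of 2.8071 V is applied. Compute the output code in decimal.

Full-scale span = 3 V; LSB = 3/2^18 = 11.44 µV.
Input sits at 245288.141 steps above V_low.
Floor → code 245288.

code 245288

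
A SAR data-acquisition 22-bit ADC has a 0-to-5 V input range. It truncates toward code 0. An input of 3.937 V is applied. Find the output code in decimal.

Full-scale span = 5 V; LSB = 5/2^22 = 1.19 µV.
(3.937 − 0) / 1.19209e-06 = 3302594.970 LSBs.
Floor → code 3302594.

code 3302594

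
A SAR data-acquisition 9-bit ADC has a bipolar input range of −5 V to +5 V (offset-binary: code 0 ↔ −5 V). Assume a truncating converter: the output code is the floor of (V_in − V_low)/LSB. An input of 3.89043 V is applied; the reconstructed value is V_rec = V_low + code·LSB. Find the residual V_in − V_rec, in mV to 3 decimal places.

Step size: 10 V ÷ 2^9 = 19.531 mV.
(3.89043 − (−5))/0.0195312 = 455.1900; ⌊·⌋ gives code 455.
Reconstructed: 3.8867188 V.
V_in − V_rec = 0.00371125 V = 3.711 mV.

3.711 mV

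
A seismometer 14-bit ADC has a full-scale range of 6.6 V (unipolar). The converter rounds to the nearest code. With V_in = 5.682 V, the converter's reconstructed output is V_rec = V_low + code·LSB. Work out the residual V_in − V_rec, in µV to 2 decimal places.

LSB = 6.6/2^14 = 402.83 µV.
Scaled input = 14105.1345 LSBs, so code = 14105.
V_rec = 0 + 14105·0.000402832 = 5.6819458 V.
V_in − V_rec = 5.41992e-05 V = 54.20 µV.

54.20 µV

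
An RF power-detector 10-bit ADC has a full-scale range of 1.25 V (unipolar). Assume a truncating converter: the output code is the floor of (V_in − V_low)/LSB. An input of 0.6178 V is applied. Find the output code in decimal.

Full-scale span = 1.25 V; LSB = 1.25/2^10 = 1.221 mV.
Input sits at 506.102 steps above V_low.
Floor → code 506.

code 506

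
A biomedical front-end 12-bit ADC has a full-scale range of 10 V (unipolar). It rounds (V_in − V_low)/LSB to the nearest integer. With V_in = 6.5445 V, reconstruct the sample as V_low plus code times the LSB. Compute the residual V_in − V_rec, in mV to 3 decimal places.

One LSB is 10 V / 4096 = 2.441 mV.
Scaled input = 2680.6272 LSBs, so code = 2681.
Code 2681 maps back to 0 + 2681×0.00244141 V = 6.5454102 V.
V_in − V_rec = -0.000910156 V = -0.910 mV.

-0.910 mV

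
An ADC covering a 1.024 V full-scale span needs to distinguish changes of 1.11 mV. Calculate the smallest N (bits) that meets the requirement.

10 bits

Number of steps required ≥ 1.024 V / 1.11 mV = 922.52.
Need 2^N ≥ 922.52; 2^9 = 512, 2^10 = 1024.
Minimum N = 10.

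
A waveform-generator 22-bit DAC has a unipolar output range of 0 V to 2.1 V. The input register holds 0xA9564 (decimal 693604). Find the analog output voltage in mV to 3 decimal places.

LSB = 2.1 V / 2^22 = 0.50 µV.
Code 0xA9564 = 693604 decimal.
V_out = 0 + 693604 × 5.00679e-07 V = 0.347273 V.
= 347.273 mV.

347.273 mV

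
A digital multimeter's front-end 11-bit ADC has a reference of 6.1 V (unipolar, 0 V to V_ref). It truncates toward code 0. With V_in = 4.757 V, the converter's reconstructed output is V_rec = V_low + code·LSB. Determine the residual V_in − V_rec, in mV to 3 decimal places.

One LSB is 6.1 V / 2048 = 2.979 mV.
Scaled input = 1597.1043 LSBs, so code = 1597.
Code 1597 maps back to 0 + 1597×0.00297852 V = 4.7566895 V.
Error = 4.757 − 4.7566895 = 0.000310547 V = 0.311 mV.

0.311 mV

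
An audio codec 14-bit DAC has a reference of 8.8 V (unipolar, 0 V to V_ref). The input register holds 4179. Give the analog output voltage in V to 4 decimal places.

2.2446 V

LSB = 8.8 V / 2^14 = 0.537 mV.
V_out = 0 + 4179 × 0.000537109 V = 2.24458 V.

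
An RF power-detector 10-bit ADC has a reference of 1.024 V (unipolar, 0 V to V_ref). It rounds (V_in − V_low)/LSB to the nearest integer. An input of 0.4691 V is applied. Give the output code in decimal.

LSB = 1.024 V / 1024 = 1.000 mV.
(V_in − V_low)/LSB = (0.4691 − 0) / 0.001 = 469.100.
Round → code 469.

code 469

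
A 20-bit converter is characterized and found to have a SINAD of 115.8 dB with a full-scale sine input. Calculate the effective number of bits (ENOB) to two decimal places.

ENOB = (SINAD − 1.76) / 6.02 = (115.8 − 1.76)/6.02 = 18.944.

18.94 bits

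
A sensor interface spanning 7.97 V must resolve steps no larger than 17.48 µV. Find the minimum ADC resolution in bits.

Number of steps required ≥ 7.97 V / 17.48 µV = 455949.66.
Need 2^N ≥ 455949.66; 2^18 = 262144, 2^19 = 524288.
Minimum N = 19.

19 bits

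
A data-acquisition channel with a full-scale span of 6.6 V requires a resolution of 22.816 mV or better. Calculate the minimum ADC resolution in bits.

Number of steps required ≥ 6.6 V / 22.816 mV = 289.27.
Need 2^N ≥ 289.27; 2^8 = 256, 2^9 = 512.
Minimum N = 9.

9 bits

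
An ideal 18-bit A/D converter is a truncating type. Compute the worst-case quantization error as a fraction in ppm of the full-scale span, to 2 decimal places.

3.81 ppm

Truncating → worst-case error = 1 LSB = V_FS/2^18, so 1e+06/262144 = 3.8147 ppm of full scale.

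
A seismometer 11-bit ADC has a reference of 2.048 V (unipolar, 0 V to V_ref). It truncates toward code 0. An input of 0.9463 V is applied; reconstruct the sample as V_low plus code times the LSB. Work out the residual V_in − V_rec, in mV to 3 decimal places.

Step size: 2.048 V ÷ 2^11 = 1.000 mV.
Scaled input = 946.3000 LSBs, so code = 946.
Code 946 maps back to 0 + 946×0.001 V = 0.946 V.
Difference: 0.0003 V → 0.300 mV.

0.300 mV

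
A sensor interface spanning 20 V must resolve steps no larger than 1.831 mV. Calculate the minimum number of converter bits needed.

Number of steps required ≥ 20 V / 1.831 mV = 10922.99.
Need 2^N ≥ 10922.99; 2^13 = 8192, 2^14 = 16384.
Minimum N = 14.

14 bits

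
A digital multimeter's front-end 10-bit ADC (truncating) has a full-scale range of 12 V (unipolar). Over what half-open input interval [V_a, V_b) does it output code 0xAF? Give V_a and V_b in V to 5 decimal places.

[2.05078 V, 2.06250 V)

LSB = 12/2^10 = 11.719 mV.
Code 0xAF = 175 decimal.
V_a = V_low + 175·LSB = 2.05078 V; V_b = V_low + 176·LSB = 2.0625 V.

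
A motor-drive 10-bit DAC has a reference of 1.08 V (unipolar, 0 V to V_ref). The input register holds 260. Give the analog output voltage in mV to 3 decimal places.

274.219 mV

LSB = 1.08 V / 2^10 = 1.055 mV.
V_out = 0 + 260 × 0.00105469 V = 0.274219 V.
= 274.219 mV.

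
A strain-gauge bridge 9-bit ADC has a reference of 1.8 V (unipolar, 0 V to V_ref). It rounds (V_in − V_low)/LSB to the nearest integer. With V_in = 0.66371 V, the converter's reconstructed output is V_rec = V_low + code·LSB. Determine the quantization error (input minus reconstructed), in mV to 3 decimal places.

-0.743 mV

LSB = 1.8/2^9 = 3.516 mV.
(0.66371 − 0)/0.00351563 = 188.7886; round gives code 189.
Code 189 maps back to 0 + 189×0.00351563 V = 0.66445312 V.
Error = 0.66371 − 0.66445312 = -0.000743125 V = -0.743 mV.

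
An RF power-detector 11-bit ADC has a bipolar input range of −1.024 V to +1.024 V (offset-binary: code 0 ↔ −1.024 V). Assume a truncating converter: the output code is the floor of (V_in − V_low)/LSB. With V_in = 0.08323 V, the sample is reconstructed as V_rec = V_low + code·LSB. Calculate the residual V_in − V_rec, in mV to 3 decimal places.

0.230 mV

LSB = 2.048/2^11 = 1.000 mV.
(V_in − V_low)/LSB = (0.08323 − (−1.024))/0.001 = 1107.2300 → code 1107 (floor).
Code 1107 maps back to (−1.024) + 1107×0.001 V = 0.083 V.
Difference: 0.00023 V → 0.230 mV.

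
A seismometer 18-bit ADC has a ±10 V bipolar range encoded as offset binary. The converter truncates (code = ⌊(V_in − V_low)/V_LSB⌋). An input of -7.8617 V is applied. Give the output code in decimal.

code 28027

Full-scale span = 20 V; LSB = 20/2^18 = 76.29 µV.
(V_in − V_low)/LSB = (-7.8617 − (−10)) / 7.62939e-05 = 28027.126.
⌊·⌋(28027.126) = 28027.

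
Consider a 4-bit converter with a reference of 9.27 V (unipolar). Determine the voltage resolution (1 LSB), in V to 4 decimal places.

0.5794 V

Full-scale span = 9.27 V.
LSB = 9.27 / 2^4 = 9.27 / 16 = 0.579375 V = 0.5794 V.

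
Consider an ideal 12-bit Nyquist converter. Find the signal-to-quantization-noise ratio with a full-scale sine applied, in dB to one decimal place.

SNR ≈ 6.02·N + 1.76 dB = 6.02·12 + 1.76 = 74.00 dB.

74.0 dB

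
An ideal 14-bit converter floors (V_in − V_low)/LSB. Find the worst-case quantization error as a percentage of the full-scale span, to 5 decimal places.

Truncating → worst-case error = 1 LSB = V_FS/2^14, so 100/16384 = 0.00610352 % of full scale.

0.00610 %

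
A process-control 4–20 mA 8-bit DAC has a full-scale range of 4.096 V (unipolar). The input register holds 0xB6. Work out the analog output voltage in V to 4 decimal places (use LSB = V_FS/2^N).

LSB = 4.096 V / 2^8 = 16.000 mV.
Code 0xB6 = 182 decimal.
V_out = 0 + 182 × 0.016 V = 2.912 V.

2.9120 V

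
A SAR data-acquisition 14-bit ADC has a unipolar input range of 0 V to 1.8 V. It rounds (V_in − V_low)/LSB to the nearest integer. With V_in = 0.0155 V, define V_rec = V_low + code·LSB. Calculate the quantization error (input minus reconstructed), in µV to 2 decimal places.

One LSB is 1.8 V / 16384 = 109.86 µV.
(0.0155 − 0)/0.000109863 = 141.0844; round gives code 141.
Reconstructed: 0.015490723 V.
V_in − V_rec = 9.27734e-06 V = 9.28 µV.

9.28 µV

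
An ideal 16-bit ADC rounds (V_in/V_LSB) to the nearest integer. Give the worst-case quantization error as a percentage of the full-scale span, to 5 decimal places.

Rounding → worst-case error = ½ LSB = V_FS/2^17, so 100/131072 = 0.000762939 % of full scale.

0.00076 %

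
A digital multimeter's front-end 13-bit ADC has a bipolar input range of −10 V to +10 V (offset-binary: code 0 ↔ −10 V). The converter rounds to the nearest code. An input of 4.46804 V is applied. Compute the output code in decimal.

code 5926

With 8192 levels over 20 V, one step is 2.441 mV.
(V_in − V_low)/LSB = (4.46804 − (−10)) / 0.00244141 = 5926.109.
So the output code is 5926.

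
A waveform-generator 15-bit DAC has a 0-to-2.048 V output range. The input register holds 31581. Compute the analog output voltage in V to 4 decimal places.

1.9738 V

LSB = 2.048 V / 2^15 = 62.50 µV.
V_out = 0 + 31581 × 6.25e-05 V = 1.97381 V.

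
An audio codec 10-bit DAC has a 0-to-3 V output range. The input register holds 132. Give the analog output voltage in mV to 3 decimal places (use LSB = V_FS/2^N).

386.719 mV

LSB = 3 V / 2^10 = 2.930 mV.
V_out = 0 + 132 × 0.00292969 V = 0.386719 V.
= 386.719 mV.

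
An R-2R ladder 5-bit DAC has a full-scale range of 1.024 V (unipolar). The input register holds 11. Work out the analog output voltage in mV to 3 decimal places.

352.000 mV

LSB = 1.024 V / 2^5 = 32.000 mV.
V_out = 0 + 11 × 0.032 V = 0.352 V.
= 352.000 mV.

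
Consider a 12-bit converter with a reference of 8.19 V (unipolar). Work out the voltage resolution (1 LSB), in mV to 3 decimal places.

2.000 mV

Full-scale span = 8.19 V.
LSB = 8.19 / 2^12 = 8.19 / 4096 = 0.00199951 V = 2.000 mV.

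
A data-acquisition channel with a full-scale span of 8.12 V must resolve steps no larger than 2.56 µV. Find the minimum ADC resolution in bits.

22 bits

Number of steps required ≥ 8.12 V / 2.56 µV = 3171875.00.
Need 2^N ≥ 3171875.00; 2^21 = 2097152, 2^22 = 4194304.
Minimum N = 22.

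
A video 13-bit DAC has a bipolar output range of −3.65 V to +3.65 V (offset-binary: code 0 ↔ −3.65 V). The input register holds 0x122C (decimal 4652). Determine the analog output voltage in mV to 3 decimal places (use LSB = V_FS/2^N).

LSB = 7.3 V / 2^13 = 0.891 mV.
Code 0x122C = 4652 decimal.
V_out = (−3.65) + 4652 × 0.000891113 V = 0.495459 V.
= 495.459 mV.

495.459 mV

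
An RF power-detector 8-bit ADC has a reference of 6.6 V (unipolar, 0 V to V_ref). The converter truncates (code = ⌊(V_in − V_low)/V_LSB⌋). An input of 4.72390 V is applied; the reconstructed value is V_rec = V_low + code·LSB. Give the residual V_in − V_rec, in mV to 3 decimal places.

5.931 mV

LSB = 6.6/2^8 = 25.781 mV.
(V_in − V_low)/LSB = (4.72390 − 0)/0.0257812 = 183.2301 → code 183 (floor).
Reconstructed: 4.7179687 V.
Error = 4.72390 − 4.7179687 = 0.00593125 V = 5.931 mV.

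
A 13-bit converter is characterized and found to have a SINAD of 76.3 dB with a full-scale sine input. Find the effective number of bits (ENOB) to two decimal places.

12.38 bits

ENOB = (SINAD − 1.76) / 6.02 = (76.3 − 1.76)/6.02 = 12.382.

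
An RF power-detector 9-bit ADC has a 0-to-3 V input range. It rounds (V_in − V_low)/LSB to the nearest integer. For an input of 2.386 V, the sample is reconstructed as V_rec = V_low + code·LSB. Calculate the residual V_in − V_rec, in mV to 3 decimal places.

Step size: 3 V ÷ 2^9 = 5.859 mV.
(2.386 − 0)/0.00585938 = 407.2107; round gives code 407.
Code 407 maps back to 0 + 407×0.00585938 V = 2.3847656 V.
Error = 2.386 − 2.3847656 = 0.00123438 V = 1.234 mV.

1.234 mV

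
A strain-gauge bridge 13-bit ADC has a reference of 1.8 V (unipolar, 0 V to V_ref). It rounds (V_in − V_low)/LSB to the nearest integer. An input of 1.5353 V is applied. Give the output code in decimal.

code 6987

With 8192 levels over 1.8 V, one step is 219.73 µV.
(V_in − V_low)/LSB = (1.5353 − 0) / 0.000219727 = 6987.321.
Round → code 6987.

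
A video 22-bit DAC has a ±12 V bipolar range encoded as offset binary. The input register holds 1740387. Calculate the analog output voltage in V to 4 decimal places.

-2.0414 V

LSB = 24 V / 2^22 = 5.72 µV.
V_out = (−12) + 1740387 × 5.72205e-06 V = -2.04143 V.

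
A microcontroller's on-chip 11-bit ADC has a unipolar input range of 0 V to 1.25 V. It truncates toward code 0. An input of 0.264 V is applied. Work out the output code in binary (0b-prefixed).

code 0b110110000 (decimal 432)

With 2048 levels over 1.25 V, one step is 0.610 mV.
(V_in − V_low)/LSB = (0.264 − 0) / 0.000610352 = 432.538.
So the output code is 432.
In binary (0b-prefixed): 0b110110000.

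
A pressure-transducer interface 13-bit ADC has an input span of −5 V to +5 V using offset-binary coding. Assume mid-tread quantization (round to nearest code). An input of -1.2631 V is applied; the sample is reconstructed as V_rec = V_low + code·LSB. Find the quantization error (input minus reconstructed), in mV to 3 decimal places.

0.328 mV

Step size: 10 V ÷ 2^13 = 1.221 mV.
Scaled input = 3061.2685 LSBs, so code = 3061.
Reconstructed: -1.2634277 V.
Error = -1.2631 − (−1.2634277) = 0.000327734 V = 0.328 mV.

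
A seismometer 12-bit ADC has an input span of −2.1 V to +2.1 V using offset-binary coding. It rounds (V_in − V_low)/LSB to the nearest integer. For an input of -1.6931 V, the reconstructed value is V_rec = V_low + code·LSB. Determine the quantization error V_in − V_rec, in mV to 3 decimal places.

Step size: 4.2 V ÷ 2^12 = 1.025 mV.
(V_in − V_low)/LSB = (-1.6931 − (−2.1))/0.00102539 = 396.8244 → code 397 (round).
Reconstructed: -1.6929199 V.
V_in − V_rec = -0.000180078 V = -0.180 mV.

-0.180 mV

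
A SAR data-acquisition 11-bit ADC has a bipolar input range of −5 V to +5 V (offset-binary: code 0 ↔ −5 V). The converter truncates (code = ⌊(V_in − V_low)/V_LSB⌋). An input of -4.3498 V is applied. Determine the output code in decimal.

code 133

With 2048 levels over 10 V, one step is 4.883 mV.
(V_in − V_low)/LSB = (-4.3498 − (−5)) / 0.00488281 = 133.161.
Floor → code 133.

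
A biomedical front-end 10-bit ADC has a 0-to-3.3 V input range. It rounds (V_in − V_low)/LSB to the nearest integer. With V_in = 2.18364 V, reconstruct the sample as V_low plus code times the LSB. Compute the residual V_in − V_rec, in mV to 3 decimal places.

One LSB is 3.3 V / 1024 = 3.223 mV.
(V_in − V_low)/LSB = (2.18364 − 0)/0.00322266 = 677.5901 → code 678 (round).
Reconstructed: 2.1849609 V.
Error = 2.18364 − 2.1849609 = -0.00132094 V = -1.321 mV.

-1.321 mV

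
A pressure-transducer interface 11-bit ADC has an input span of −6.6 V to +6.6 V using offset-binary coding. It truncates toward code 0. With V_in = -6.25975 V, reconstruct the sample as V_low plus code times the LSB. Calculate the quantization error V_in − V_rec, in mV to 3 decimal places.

One LSB is 13.2 V / 2048 = 6.445 mV.
(V_in − V_low)/LSB = (-6.25975 − (−6.6))/0.00644531 = 52.7903 → code 52 (floor).
Reconstructed: -6.2648437 V.
Error = -6.25975 − (−6.2648437) = 0.00509375 V = 5.094 mV.

5.094 mV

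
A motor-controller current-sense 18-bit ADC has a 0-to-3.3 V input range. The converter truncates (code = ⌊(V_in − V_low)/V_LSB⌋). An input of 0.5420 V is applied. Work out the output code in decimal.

code 43055

LSB = 3.3 V / 262144 = 12.59 µV.
(V_in − V_low)/LSB = (0.5420 − 0) / 1.25885e-05 = 43055.166.
So the output code is 43055.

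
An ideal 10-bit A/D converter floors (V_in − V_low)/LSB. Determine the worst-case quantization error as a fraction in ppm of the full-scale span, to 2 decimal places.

976.56 ppm

Truncating → worst-case error = 1 LSB = V_FS/2^10, so 1e+06/1024 = 976.562 ppm of full scale.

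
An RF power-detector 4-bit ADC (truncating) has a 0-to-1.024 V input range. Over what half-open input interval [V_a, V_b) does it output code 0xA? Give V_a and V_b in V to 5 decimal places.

LSB = 1.024/2^4 = 64.000 mV.
Code 0xA = 10 decimal.
V_a = V_low + 10·LSB = 0.64 V; V_b = V_low + 11·LSB = 0.704 V.

[0.64000 V, 0.70400 V)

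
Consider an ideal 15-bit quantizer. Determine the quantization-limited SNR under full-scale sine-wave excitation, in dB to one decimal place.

SNR ≈ 6.02·N + 1.76 dB = 6.02·15 + 1.76 = 92.06 dB.

92.1 dB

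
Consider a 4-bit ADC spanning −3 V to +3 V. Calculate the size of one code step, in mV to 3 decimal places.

Full-scale span = 6 V.
LSB = 6 / 2^4 = 6 / 16 = 0.375 V = 375.000 mV.

375.000 mV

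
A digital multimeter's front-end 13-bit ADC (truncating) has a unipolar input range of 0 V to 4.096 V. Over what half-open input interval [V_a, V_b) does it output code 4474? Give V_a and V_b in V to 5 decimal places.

[2.23700 V, 2.23750 V)

LSB = 4.096/2^13 = 0.500 mV.
V_a = V_low + 4474·LSB = 2.237 V; V_b = V_low + 4475·LSB = 2.2375 V.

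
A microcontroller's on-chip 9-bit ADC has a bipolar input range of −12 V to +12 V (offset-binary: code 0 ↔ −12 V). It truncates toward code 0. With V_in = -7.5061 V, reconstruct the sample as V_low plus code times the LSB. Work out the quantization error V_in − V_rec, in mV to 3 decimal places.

Step size: 24 V ÷ 2^9 = 46.875 mV.
Scaled input = 95.8699 LSBs, so code = 95.
Code 95 maps back to (−12) + 95×0.046875 V = -7.546875 V.
V_in − V_rec = 0.040775 V = 40.775 mV.

40.775 mV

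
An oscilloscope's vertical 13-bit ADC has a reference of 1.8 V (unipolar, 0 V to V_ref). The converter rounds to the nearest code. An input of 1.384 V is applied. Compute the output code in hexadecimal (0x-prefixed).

code 0x189B (decimal 6299)

LSB = 1.8 V / 8192 = 219.73 µV.
Input sits at 6298.738 steps above V_low.
So the output code is 6299.
In hexadecimal (0x-prefixed): 0x189B.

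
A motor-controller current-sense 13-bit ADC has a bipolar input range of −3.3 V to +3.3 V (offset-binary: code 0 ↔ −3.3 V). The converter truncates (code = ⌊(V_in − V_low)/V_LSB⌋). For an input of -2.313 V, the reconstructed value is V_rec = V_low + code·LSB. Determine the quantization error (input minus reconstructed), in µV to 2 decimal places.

LSB = 6.6/2^13 = 0.806 mV.
(V_in − V_low)/LSB = (-2.313 − (−3.3))/0.000805664 = 1225.0764 → code 1225 (floor).
Code 1225 maps back to (−3.3) + 1225×0.000805664 V = -2.3130615 V.
Error = -2.313 − (−2.3130615) = 6.15234e-05 V = 61.52 µV.

61.52 µV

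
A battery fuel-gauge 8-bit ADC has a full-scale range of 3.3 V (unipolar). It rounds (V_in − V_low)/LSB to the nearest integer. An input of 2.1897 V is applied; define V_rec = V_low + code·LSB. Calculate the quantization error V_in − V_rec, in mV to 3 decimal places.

-1.706 mV

One LSB is 3.3 V / 256 = 12.891 mV.
Scaled input = 169.8676 LSBs, so code = 170.
Reconstructed: 2.1914062 V.
Error = 2.1897 − 2.1914062 = -0.00170625 V = -1.706 mV.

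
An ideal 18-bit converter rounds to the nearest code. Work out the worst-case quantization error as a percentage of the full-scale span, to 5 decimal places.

Rounding → worst-case error = ½ LSB = V_FS/2^19, so 100/524288 = 0.000190735 % of full scale.

0.00019 %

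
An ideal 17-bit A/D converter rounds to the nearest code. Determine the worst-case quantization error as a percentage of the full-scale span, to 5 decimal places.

0.00038 %

Rounding → worst-case error = ½ LSB = V_FS/2^18, so 100/262144 = 0.00038147 % of full scale.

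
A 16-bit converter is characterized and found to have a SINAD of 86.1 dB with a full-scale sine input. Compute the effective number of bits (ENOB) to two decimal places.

14.01 bits

ENOB = (SINAD − 1.76) / 6.02 = (86.1 − 1.76)/6.02 = 14.010.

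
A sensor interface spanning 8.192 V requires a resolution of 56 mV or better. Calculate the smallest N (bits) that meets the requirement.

Number of steps required ≥ 8.192 V / 56 mV = 146.29.
Need 2^N ≥ 146.29; 2^7 = 128, 2^8 = 256.
Minimum N = 8.

8 bits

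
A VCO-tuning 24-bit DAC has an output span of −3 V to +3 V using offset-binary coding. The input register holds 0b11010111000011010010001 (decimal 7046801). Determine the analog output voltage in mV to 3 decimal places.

-479.868 mV

LSB = 6 V / 2^24 = 0.36 µV.
Code 0b11010111000011010010001 = 7046801 decimal.
V_out = (−3) + 7046801 × 3.57628e-07 V = -0.479868 V.
= -479.868 mV.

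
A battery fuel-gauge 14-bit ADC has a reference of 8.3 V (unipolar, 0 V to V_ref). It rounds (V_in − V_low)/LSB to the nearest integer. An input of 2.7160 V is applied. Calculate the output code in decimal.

LSB = 8.3 V / 16384 = 0.507 mV.
Input sits at 5361.319 steps above V_low.
Round → code 5361.

code 5361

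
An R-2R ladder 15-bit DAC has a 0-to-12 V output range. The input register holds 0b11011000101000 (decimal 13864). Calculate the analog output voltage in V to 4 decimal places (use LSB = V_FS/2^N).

5.0771 V

LSB = 12 V / 2^15 = 366.21 µV.
Code 0b11011000101000 = 13864 decimal.
V_out = 0 + 13864 × 0.000366211 V = 5.07715 V.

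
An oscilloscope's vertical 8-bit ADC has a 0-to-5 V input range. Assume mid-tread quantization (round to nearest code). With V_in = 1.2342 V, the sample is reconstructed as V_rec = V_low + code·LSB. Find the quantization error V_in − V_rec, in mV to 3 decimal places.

3.731 mV

One LSB is 5 V / 256 = 19.531 mV.
Scaled input = 63.1910 LSBs, so code = 63.
Code 63 maps back to 0 + 63×0.0195312 V = 1.2304688 V.
Difference: 0.00373125 V → 3.731 mV.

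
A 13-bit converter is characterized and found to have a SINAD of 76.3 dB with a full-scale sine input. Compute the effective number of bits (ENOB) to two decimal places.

12.38 bits

ENOB = (SINAD − 1.76) / 6.02 = (76.3 − 1.76)/6.02 = 12.382.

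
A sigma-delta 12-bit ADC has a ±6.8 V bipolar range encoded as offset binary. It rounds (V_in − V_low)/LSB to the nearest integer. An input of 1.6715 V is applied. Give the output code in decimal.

code 2551

LSB = 13.6 V / 4096 = 3.320 mV.
(V_in − V_low)/LSB = (1.6715 − (−6.8)) / 0.00332031 = 2551.416.
Round → code 2551.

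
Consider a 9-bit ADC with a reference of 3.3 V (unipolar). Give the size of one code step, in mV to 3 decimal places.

6.445 mV

Full-scale span = 3.3 V.
LSB = 3.3 / 2^9 = 3.3 / 512 = 0.00644531 V = 6.445 mV.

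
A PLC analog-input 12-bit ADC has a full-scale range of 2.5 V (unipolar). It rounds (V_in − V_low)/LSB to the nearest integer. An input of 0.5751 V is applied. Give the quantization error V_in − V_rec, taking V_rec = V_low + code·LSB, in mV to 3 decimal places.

One LSB is 2.5 V / 4096 = 0.610 mV.
(0.5751 − 0)/0.000610352 = 942.2438; round gives code 942.
Code 942 maps back to 0 + 942×0.000610352 V = 0.57495117 V.
V_in − V_rec = 0.000148828 V = 0.149 mV.

0.149 mV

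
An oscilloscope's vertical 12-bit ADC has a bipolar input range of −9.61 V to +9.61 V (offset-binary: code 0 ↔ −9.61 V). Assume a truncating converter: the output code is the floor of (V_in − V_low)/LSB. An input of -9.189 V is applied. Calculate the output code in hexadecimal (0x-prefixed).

LSB = 19.22 V / 4096 = 4.692 mV.
Input sits at 89.720 steps above V_low.
So the output code is 89.
In hexadecimal (0x-prefixed): 0x59.

code 0x59 (decimal 89)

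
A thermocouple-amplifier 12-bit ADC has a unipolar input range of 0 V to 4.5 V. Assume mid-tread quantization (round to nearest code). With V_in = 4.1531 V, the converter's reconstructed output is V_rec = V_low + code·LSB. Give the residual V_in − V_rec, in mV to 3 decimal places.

One LSB is 4.5 V / 4096 = 1.099 mV.
Scaled input = 3780.2439 LSBs, so code = 3780.
Code 3780 maps back to 0 + 3780×0.00109863 V = 4.152832 V.
V_in − V_rec = 0.000267969 V = 0.268 mV.

0.268 mV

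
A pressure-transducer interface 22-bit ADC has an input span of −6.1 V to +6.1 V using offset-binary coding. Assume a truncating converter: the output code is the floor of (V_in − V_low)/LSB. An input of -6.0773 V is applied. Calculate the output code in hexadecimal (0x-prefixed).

code 0x1E7C (decimal 7804)

LSB = 12.2 V / 4194304 = 2.91 µV.
Input sits at 7804.156 steps above V_low.
⌊·⌋(7804.156) = 7804.
In hexadecimal (0x-prefixed): 0x1E7C.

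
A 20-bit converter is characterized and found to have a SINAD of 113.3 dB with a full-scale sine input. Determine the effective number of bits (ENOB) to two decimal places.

ENOB = (SINAD − 1.76) / 6.02 = (113.3 − 1.76)/6.02 = 18.528.

18.53 bits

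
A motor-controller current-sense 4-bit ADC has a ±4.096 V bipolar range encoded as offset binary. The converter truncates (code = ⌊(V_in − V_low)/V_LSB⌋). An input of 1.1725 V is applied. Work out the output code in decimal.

With 16 levels over 8.192 V, one step is 0.5120 V.
(1.1725 − (−4.096)) / 0.512 = 10.290 LSBs.
So the output code is 10.

code 10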